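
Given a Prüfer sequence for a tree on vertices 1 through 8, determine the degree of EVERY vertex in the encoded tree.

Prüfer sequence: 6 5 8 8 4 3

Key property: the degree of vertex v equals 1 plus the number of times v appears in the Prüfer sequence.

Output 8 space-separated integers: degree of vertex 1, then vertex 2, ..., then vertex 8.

p_1 = 6: count[6] becomes 1
p_2 = 5: count[5] becomes 1
p_3 = 8: count[8] becomes 1
p_4 = 8: count[8] becomes 2
p_5 = 4: count[4] becomes 1
p_6 = 3: count[3] becomes 1
Degrees (1 + count): deg[1]=1+0=1, deg[2]=1+0=1, deg[3]=1+1=2, deg[4]=1+1=2, deg[5]=1+1=2, deg[6]=1+1=2, deg[7]=1+0=1, deg[8]=1+2=3

Answer: 1 1 2 2 2 2 1 3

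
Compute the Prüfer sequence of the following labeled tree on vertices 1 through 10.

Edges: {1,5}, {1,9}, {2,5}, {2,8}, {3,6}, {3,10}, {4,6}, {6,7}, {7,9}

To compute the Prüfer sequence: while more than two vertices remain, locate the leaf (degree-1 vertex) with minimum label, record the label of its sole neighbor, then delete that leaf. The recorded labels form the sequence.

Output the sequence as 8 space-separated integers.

Step 1: leaves = {4,8,10}. Remove smallest leaf 4, emit neighbor 6.
Step 2: leaves = {8,10}. Remove smallest leaf 8, emit neighbor 2.
Step 3: leaves = {2,10}. Remove smallest leaf 2, emit neighbor 5.
Step 4: leaves = {5,10}. Remove smallest leaf 5, emit neighbor 1.
Step 5: leaves = {1,10}. Remove smallest leaf 1, emit neighbor 9.
Step 6: leaves = {9,10}. Remove smallest leaf 9, emit neighbor 7.
Step 7: leaves = {7,10}. Remove smallest leaf 7, emit neighbor 6.
Step 8: leaves = {6,10}. Remove smallest leaf 6, emit neighbor 3.
Done: 2 vertices remain (3, 10). Sequence = [6 2 5 1 9 7 6 3]

Answer: 6 2 5 1 9 7 6 3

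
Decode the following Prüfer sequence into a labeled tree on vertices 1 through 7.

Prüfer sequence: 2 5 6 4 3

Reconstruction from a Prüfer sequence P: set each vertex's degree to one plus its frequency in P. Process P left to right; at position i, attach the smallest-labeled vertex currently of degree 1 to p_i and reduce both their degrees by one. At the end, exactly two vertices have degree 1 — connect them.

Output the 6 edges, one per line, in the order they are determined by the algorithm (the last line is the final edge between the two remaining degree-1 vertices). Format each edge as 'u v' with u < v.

Initial degrees: {1:1, 2:2, 3:2, 4:2, 5:2, 6:2, 7:1}
Step 1: smallest deg-1 vertex = 1, p_1 = 2. Add edge {1,2}. Now deg[1]=0, deg[2]=1.
Step 2: smallest deg-1 vertex = 2, p_2 = 5. Add edge {2,5}. Now deg[2]=0, deg[5]=1.
Step 3: smallest deg-1 vertex = 5, p_3 = 6. Add edge {5,6}. Now deg[5]=0, deg[6]=1.
Step 4: smallest deg-1 vertex = 6, p_4 = 4. Add edge {4,6}. Now deg[6]=0, deg[4]=1.
Step 5: smallest deg-1 vertex = 4, p_5 = 3. Add edge {3,4}. Now deg[4]=0, deg[3]=1.
Final: two remaining deg-1 vertices are 3, 7. Add edge {3,7}.

Answer: 1 2
2 5
5 6
4 6
3 4
3 7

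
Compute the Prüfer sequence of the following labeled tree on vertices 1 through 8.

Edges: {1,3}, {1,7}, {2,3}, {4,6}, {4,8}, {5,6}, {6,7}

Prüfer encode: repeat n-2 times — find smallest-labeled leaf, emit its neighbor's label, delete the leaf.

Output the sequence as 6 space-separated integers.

Step 1: leaves = {2,5,8}. Remove smallest leaf 2, emit neighbor 3.
Step 2: leaves = {3,5,8}. Remove smallest leaf 3, emit neighbor 1.
Step 3: leaves = {1,5,8}. Remove smallest leaf 1, emit neighbor 7.
Step 4: leaves = {5,7,8}. Remove smallest leaf 5, emit neighbor 6.
Step 5: leaves = {7,8}. Remove smallest leaf 7, emit neighbor 6.
Step 6: leaves = {6,8}. Remove smallest leaf 6, emit neighbor 4.
Done: 2 vertices remain (4, 8). Sequence = [3 1 7 6 6 4]

Answer: 3 1 7 6 6 4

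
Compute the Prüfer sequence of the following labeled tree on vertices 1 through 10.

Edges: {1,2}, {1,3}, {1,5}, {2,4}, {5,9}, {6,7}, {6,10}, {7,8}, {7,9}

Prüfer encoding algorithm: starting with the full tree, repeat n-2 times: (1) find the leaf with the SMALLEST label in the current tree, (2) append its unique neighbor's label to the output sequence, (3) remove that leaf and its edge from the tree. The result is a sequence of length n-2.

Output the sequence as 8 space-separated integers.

Answer: 1 2 1 5 9 7 7 6

Derivation:
Step 1: leaves = {3,4,8,10}. Remove smallest leaf 3, emit neighbor 1.
Step 2: leaves = {4,8,10}. Remove smallest leaf 4, emit neighbor 2.
Step 3: leaves = {2,8,10}. Remove smallest leaf 2, emit neighbor 1.
Step 4: leaves = {1,8,10}. Remove smallest leaf 1, emit neighbor 5.
Step 5: leaves = {5,8,10}. Remove smallest leaf 5, emit neighbor 9.
Step 6: leaves = {8,9,10}. Remove smallest leaf 8, emit neighbor 7.
Step 7: leaves = {9,10}. Remove smallest leaf 9, emit neighbor 7.
Step 8: leaves = {7,10}. Remove smallest leaf 7, emit neighbor 6.
Done: 2 vertices remain (6, 10). Sequence = [1 2 1 5 9 7 7 6]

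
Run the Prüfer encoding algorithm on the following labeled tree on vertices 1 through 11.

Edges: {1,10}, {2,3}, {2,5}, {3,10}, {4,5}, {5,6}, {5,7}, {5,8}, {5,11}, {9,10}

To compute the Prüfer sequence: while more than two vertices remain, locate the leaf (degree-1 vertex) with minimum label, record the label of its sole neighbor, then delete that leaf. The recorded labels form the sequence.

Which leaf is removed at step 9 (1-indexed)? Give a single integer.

Step 1: current leaves = {1,4,6,7,8,9,11}. Remove leaf 1 (neighbor: 10).
Step 2: current leaves = {4,6,7,8,9,11}. Remove leaf 4 (neighbor: 5).
Step 3: current leaves = {6,7,8,9,11}. Remove leaf 6 (neighbor: 5).
Step 4: current leaves = {7,8,9,11}. Remove leaf 7 (neighbor: 5).
Step 5: current leaves = {8,9,11}. Remove leaf 8 (neighbor: 5).
Step 6: current leaves = {9,11}. Remove leaf 9 (neighbor: 10).
Step 7: current leaves = {10,11}. Remove leaf 10 (neighbor: 3).
Step 8: current leaves = {3,11}. Remove leaf 3 (neighbor: 2).
Step 9: current leaves = {2,11}. Remove leaf 2 (neighbor: 5).

Answer: 2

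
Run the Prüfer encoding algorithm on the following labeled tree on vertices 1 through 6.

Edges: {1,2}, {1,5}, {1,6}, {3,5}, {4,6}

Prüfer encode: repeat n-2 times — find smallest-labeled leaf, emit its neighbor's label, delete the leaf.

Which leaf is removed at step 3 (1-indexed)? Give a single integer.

Step 1: current leaves = {2,3,4}. Remove leaf 2 (neighbor: 1).
Step 2: current leaves = {3,4}. Remove leaf 3 (neighbor: 5).
Step 3: current leaves = {4,5}. Remove leaf 4 (neighbor: 6).

Answer: 4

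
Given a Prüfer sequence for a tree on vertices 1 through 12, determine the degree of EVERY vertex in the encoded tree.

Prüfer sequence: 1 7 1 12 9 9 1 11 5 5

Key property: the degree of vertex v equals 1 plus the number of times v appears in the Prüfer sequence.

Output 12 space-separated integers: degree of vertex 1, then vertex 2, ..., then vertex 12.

Answer: 4 1 1 1 3 1 2 1 3 1 2 2

Derivation:
p_1 = 1: count[1] becomes 1
p_2 = 7: count[7] becomes 1
p_3 = 1: count[1] becomes 2
p_4 = 12: count[12] becomes 1
p_5 = 9: count[9] becomes 1
p_6 = 9: count[9] becomes 2
p_7 = 1: count[1] becomes 3
p_8 = 11: count[11] becomes 1
p_9 = 5: count[5] becomes 1
p_10 = 5: count[5] becomes 2
Degrees (1 + count): deg[1]=1+3=4, deg[2]=1+0=1, deg[3]=1+0=1, deg[4]=1+0=1, deg[5]=1+2=3, deg[6]=1+0=1, deg[7]=1+1=2, deg[8]=1+0=1, deg[9]=1+2=3, deg[10]=1+0=1, deg[11]=1+1=2, deg[12]=1+1=2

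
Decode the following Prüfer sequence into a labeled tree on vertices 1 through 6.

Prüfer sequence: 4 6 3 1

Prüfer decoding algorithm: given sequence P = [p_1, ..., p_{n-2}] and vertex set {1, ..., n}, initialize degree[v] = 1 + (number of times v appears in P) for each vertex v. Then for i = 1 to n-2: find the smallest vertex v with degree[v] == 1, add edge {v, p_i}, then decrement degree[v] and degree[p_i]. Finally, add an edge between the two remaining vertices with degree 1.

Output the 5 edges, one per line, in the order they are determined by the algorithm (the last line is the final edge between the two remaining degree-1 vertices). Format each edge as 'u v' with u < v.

Answer: 2 4
4 6
3 5
1 3
1 6

Derivation:
Initial degrees: {1:2, 2:1, 3:2, 4:2, 5:1, 6:2}
Step 1: smallest deg-1 vertex = 2, p_1 = 4. Add edge {2,4}. Now deg[2]=0, deg[4]=1.
Step 2: smallest deg-1 vertex = 4, p_2 = 6. Add edge {4,6}. Now deg[4]=0, deg[6]=1.
Step 3: smallest deg-1 vertex = 5, p_3 = 3. Add edge {3,5}. Now deg[5]=0, deg[3]=1.
Step 4: smallest deg-1 vertex = 3, p_4 = 1. Add edge {1,3}. Now deg[3]=0, deg[1]=1.
Final: two remaining deg-1 vertices are 1, 6. Add edge {1,6}.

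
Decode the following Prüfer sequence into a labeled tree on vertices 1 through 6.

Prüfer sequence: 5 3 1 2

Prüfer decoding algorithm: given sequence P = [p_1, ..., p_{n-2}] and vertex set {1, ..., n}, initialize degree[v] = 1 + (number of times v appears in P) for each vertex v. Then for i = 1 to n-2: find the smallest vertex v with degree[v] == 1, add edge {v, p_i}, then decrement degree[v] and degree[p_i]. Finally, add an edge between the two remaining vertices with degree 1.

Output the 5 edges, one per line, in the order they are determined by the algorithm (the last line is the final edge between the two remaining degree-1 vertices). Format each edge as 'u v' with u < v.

Answer: 4 5
3 5
1 3
1 2
2 6

Derivation:
Initial degrees: {1:2, 2:2, 3:2, 4:1, 5:2, 6:1}
Step 1: smallest deg-1 vertex = 4, p_1 = 5. Add edge {4,5}. Now deg[4]=0, deg[5]=1.
Step 2: smallest deg-1 vertex = 5, p_2 = 3. Add edge {3,5}. Now deg[5]=0, deg[3]=1.
Step 3: smallest deg-1 vertex = 3, p_3 = 1. Add edge {1,3}. Now deg[3]=0, deg[1]=1.
Step 4: smallest deg-1 vertex = 1, p_4 = 2. Add edge {1,2}. Now deg[1]=0, deg[2]=1.
Final: two remaining deg-1 vertices are 2, 6. Add edge {2,6}.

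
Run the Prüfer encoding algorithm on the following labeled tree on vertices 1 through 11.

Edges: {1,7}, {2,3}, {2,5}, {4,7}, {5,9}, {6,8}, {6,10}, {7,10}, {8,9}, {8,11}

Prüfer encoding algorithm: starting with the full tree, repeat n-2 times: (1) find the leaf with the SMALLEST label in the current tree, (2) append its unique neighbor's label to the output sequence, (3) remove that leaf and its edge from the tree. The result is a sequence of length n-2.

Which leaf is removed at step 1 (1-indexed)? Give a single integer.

Answer: 1

Derivation:
Step 1: current leaves = {1,3,4,11}. Remove leaf 1 (neighbor: 7).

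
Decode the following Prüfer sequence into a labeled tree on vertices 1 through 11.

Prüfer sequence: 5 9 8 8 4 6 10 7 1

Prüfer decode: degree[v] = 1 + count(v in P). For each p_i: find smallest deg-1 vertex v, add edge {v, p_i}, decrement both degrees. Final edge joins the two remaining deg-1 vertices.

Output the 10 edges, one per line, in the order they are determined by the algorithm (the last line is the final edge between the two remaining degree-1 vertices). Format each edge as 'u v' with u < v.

Initial degrees: {1:2, 2:1, 3:1, 4:2, 5:2, 6:2, 7:2, 8:3, 9:2, 10:2, 11:1}
Step 1: smallest deg-1 vertex = 2, p_1 = 5. Add edge {2,5}. Now deg[2]=0, deg[5]=1.
Step 2: smallest deg-1 vertex = 3, p_2 = 9. Add edge {3,9}. Now deg[3]=0, deg[9]=1.
Step 3: smallest deg-1 vertex = 5, p_3 = 8. Add edge {5,8}. Now deg[5]=0, deg[8]=2.
Step 4: smallest deg-1 vertex = 9, p_4 = 8. Add edge {8,9}. Now deg[9]=0, deg[8]=1.
Step 5: smallest deg-1 vertex = 8, p_5 = 4. Add edge {4,8}. Now deg[8]=0, deg[4]=1.
Step 6: smallest deg-1 vertex = 4, p_6 = 6. Add edge {4,6}. Now deg[4]=0, deg[6]=1.
Step 7: smallest deg-1 vertex = 6, p_7 = 10. Add edge {6,10}. Now deg[6]=0, deg[10]=1.
Step 8: smallest deg-1 vertex = 10, p_8 = 7. Add edge {7,10}. Now deg[10]=0, deg[7]=1.
Step 9: smallest deg-1 vertex = 7, p_9 = 1. Add edge {1,7}. Now deg[7]=0, deg[1]=1.
Final: two remaining deg-1 vertices are 1, 11. Add edge {1,11}.

Answer: 2 5
3 9
5 8
8 9
4 8
4 6
6 10
7 10
1 7
1 11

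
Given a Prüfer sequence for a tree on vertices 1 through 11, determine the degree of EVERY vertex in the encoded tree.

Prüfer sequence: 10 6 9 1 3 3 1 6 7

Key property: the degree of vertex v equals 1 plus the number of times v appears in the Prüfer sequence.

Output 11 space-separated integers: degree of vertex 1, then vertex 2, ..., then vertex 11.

p_1 = 10: count[10] becomes 1
p_2 = 6: count[6] becomes 1
p_3 = 9: count[9] becomes 1
p_4 = 1: count[1] becomes 1
p_5 = 3: count[3] becomes 1
p_6 = 3: count[3] becomes 2
p_7 = 1: count[1] becomes 2
p_8 = 6: count[6] becomes 2
p_9 = 7: count[7] becomes 1
Degrees (1 + count): deg[1]=1+2=3, deg[2]=1+0=1, deg[3]=1+2=3, deg[4]=1+0=1, deg[5]=1+0=1, deg[6]=1+2=3, deg[7]=1+1=2, deg[8]=1+0=1, deg[9]=1+1=2, deg[10]=1+1=2, deg[11]=1+0=1

Answer: 3 1 3 1 1 3 2 1 2 2 1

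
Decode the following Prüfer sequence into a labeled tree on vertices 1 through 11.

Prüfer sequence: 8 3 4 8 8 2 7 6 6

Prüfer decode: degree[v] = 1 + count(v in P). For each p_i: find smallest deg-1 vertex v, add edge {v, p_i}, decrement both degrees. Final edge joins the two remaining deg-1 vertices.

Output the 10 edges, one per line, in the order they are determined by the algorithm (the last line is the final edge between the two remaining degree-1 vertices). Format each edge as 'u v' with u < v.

Answer: 1 8
3 5
3 4
4 8
8 9
2 8
2 7
6 7
6 10
6 11

Derivation:
Initial degrees: {1:1, 2:2, 3:2, 4:2, 5:1, 6:3, 7:2, 8:4, 9:1, 10:1, 11:1}
Step 1: smallest deg-1 vertex = 1, p_1 = 8. Add edge {1,8}. Now deg[1]=0, deg[8]=3.
Step 2: smallest deg-1 vertex = 5, p_2 = 3. Add edge {3,5}. Now deg[5]=0, deg[3]=1.
Step 3: smallest deg-1 vertex = 3, p_3 = 4. Add edge {3,4}. Now deg[3]=0, deg[4]=1.
Step 4: smallest deg-1 vertex = 4, p_4 = 8. Add edge {4,8}. Now deg[4]=0, deg[8]=2.
Step 5: smallest deg-1 vertex = 9, p_5 = 8. Add edge {8,9}. Now deg[9]=0, deg[8]=1.
Step 6: smallest deg-1 vertex = 8, p_6 = 2. Add edge {2,8}. Now deg[8]=0, deg[2]=1.
Step 7: smallest deg-1 vertex = 2, p_7 = 7. Add edge {2,7}. Now deg[2]=0, deg[7]=1.
Step 8: smallest deg-1 vertex = 7, p_8 = 6. Add edge {6,7}. Now deg[7]=0, deg[6]=2.
Step 9: smallest deg-1 vertex = 10, p_9 = 6. Add edge {6,10}. Now deg[10]=0, deg[6]=1.
Final: two remaining deg-1 vertices are 6, 11. Add edge {6,11}.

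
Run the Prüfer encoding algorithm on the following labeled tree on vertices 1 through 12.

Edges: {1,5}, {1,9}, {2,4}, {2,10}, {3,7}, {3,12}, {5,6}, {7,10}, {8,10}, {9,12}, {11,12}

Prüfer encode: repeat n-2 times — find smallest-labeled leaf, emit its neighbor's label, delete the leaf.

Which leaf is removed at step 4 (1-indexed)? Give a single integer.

Step 1: current leaves = {4,6,8,11}. Remove leaf 4 (neighbor: 2).
Step 2: current leaves = {2,6,8,11}. Remove leaf 2 (neighbor: 10).
Step 3: current leaves = {6,8,11}. Remove leaf 6 (neighbor: 5).
Step 4: current leaves = {5,8,11}. Remove leaf 5 (neighbor: 1).

Answer: 5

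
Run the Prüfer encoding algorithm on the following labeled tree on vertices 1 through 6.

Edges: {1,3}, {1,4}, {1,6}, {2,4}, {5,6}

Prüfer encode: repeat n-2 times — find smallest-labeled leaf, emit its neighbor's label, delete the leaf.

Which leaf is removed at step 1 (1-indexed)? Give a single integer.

Answer: 2

Derivation:
Step 1: current leaves = {2,3,5}. Remove leaf 2 (neighbor: 4).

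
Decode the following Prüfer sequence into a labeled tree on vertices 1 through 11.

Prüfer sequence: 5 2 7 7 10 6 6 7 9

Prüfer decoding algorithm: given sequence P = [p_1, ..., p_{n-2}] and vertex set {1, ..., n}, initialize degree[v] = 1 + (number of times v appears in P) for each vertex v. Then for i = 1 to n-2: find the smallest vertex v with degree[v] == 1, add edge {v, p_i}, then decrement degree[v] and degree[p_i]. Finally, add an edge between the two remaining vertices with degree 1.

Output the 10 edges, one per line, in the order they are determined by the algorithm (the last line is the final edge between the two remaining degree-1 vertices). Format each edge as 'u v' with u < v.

Answer: 1 5
2 3
2 7
4 7
5 10
6 8
6 10
6 7
7 9
9 11

Derivation:
Initial degrees: {1:1, 2:2, 3:1, 4:1, 5:2, 6:3, 7:4, 8:1, 9:2, 10:2, 11:1}
Step 1: smallest deg-1 vertex = 1, p_1 = 5. Add edge {1,5}. Now deg[1]=0, deg[5]=1.
Step 2: smallest deg-1 vertex = 3, p_2 = 2. Add edge {2,3}. Now deg[3]=0, deg[2]=1.
Step 3: smallest deg-1 vertex = 2, p_3 = 7. Add edge {2,7}. Now deg[2]=0, deg[7]=3.
Step 4: smallest deg-1 vertex = 4, p_4 = 7. Add edge {4,7}. Now deg[4]=0, deg[7]=2.
Step 5: smallest deg-1 vertex = 5, p_5 = 10. Add edge {5,10}. Now deg[5]=0, deg[10]=1.
Step 6: smallest deg-1 vertex = 8, p_6 = 6. Add edge {6,8}. Now deg[8]=0, deg[6]=2.
Step 7: smallest deg-1 vertex = 10, p_7 = 6. Add edge {6,10}. Now deg[10]=0, deg[6]=1.
Step 8: smallest deg-1 vertex = 6, p_8 = 7. Add edge {6,7}. Now deg[6]=0, deg[7]=1.
Step 9: smallest deg-1 vertex = 7, p_9 = 9. Add edge {7,9}. Now deg[7]=0, deg[9]=1.
Final: two remaining deg-1 vertices are 9, 11. Add edge {9,11}.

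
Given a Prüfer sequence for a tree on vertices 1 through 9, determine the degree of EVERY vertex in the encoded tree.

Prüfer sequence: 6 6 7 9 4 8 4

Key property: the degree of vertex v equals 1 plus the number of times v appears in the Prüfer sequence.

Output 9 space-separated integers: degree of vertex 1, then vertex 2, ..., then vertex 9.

p_1 = 6: count[6] becomes 1
p_2 = 6: count[6] becomes 2
p_3 = 7: count[7] becomes 1
p_4 = 9: count[9] becomes 1
p_5 = 4: count[4] becomes 1
p_6 = 8: count[8] becomes 1
p_7 = 4: count[4] becomes 2
Degrees (1 + count): deg[1]=1+0=1, deg[2]=1+0=1, deg[3]=1+0=1, deg[4]=1+2=3, deg[5]=1+0=1, deg[6]=1+2=3, deg[7]=1+1=2, deg[8]=1+1=2, deg[9]=1+1=2

Answer: 1 1 1 3 1 3 2 2 2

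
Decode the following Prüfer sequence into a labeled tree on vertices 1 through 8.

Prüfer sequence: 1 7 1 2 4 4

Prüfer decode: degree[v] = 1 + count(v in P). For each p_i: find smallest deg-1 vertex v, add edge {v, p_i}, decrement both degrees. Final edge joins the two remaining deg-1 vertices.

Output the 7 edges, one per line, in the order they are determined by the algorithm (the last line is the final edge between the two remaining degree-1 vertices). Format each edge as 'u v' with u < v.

Answer: 1 3
5 7
1 6
1 2
2 4
4 7
4 8

Derivation:
Initial degrees: {1:3, 2:2, 3:1, 4:3, 5:1, 6:1, 7:2, 8:1}
Step 1: smallest deg-1 vertex = 3, p_1 = 1. Add edge {1,3}. Now deg[3]=0, deg[1]=2.
Step 2: smallest deg-1 vertex = 5, p_2 = 7. Add edge {5,7}. Now deg[5]=0, deg[7]=1.
Step 3: smallest deg-1 vertex = 6, p_3 = 1. Add edge {1,6}. Now deg[6]=0, deg[1]=1.
Step 4: smallest deg-1 vertex = 1, p_4 = 2. Add edge {1,2}. Now deg[1]=0, deg[2]=1.
Step 5: smallest deg-1 vertex = 2, p_5 = 4. Add edge {2,4}. Now deg[2]=0, deg[4]=2.
Step 6: smallest deg-1 vertex = 7, p_6 = 4. Add edge {4,7}. Now deg[7]=0, deg[4]=1.
Final: two remaining deg-1 vertices are 4, 8. Add edge {4,8}.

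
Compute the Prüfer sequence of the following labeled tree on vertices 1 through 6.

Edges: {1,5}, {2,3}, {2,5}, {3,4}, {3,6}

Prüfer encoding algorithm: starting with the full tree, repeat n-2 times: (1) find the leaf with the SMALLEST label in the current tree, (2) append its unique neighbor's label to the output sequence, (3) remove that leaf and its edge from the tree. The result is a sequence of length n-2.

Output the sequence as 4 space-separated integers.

Answer: 5 3 2 3

Derivation:
Step 1: leaves = {1,4,6}. Remove smallest leaf 1, emit neighbor 5.
Step 2: leaves = {4,5,6}. Remove smallest leaf 4, emit neighbor 3.
Step 3: leaves = {5,6}. Remove smallest leaf 5, emit neighbor 2.
Step 4: leaves = {2,6}. Remove smallest leaf 2, emit neighbor 3.
Done: 2 vertices remain (3, 6). Sequence = [5 3 2 3]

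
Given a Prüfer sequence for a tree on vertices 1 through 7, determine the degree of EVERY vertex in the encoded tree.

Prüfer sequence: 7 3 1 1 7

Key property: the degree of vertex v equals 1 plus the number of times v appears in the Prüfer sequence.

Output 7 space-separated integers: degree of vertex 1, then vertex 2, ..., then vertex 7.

Answer: 3 1 2 1 1 1 3

Derivation:
p_1 = 7: count[7] becomes 1
p_2 = 3: count[3] becomes 1
p_3 = 1: count[1] becomes 1
p_4 = 1: count[1] becomes 2
p_5 = 7: count[7] becomes 2
Degrees (1 + count): deg[1]=1+2=3, deg[2]=1+0=1, deg[3]=1+1=2, deg[4]=1+0=1, deg[5]=1+0=1, deg[6]=1+0=1, deg[7]=1+2=3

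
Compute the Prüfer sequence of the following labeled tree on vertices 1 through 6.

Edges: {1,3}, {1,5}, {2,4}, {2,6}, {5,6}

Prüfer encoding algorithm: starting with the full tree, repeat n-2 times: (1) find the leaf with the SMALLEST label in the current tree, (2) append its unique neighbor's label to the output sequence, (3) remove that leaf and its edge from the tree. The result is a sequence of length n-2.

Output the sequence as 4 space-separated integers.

Step 1: leaves = {3,4}. Remove smallest leaf 3, emit neighbor 1.
Step 2: leaves = {1,4}. Remove smallest leaf 1, emit neighbor 5.
Step 3: leaves = {4,5}. Remove smallest leaf 4, emit neighbor 2.
Step 4: leaves = {2,5}. Remove smallest leaf 2, emit neighbor 6.
Done: 2 vertices remain (5, 6). Sequence = [1 5 2 6]

Answer: 1 5 2 6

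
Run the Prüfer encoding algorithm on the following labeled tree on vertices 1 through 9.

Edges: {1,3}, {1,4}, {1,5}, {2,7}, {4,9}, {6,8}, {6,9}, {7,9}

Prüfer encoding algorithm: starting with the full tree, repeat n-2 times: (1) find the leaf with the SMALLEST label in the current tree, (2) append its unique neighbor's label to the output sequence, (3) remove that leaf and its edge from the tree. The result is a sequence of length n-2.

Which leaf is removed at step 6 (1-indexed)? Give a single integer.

Answer: 7

Derivation:
Step 1: current leaves = {2,3,5,8}. Remove leaf 2 (neighbor: 7).
Step 2: current leaves = {3,5,7,8}. Remove leaf 3 (neighbor: 1).
Step 3: current leaves = {5,7,8}. Remove leaf 5 (neighbor: 1).
Step 4: current leaves = {1,7,8}. Remove leaf 1 (neighbor: 4).
Step 5: current leaves = {4,7,8}. Remove leaf 4 (neighbor: 9).
Step 6: current leaves = {7,8}. Remove leaf 7 (neighbor: 9).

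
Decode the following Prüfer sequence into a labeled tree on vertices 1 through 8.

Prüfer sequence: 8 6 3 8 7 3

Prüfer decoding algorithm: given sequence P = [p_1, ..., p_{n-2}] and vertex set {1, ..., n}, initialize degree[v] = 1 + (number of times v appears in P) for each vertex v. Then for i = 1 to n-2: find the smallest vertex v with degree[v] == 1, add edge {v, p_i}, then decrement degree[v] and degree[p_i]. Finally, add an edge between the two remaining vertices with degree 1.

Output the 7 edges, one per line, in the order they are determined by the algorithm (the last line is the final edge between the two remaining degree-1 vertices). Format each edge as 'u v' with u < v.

Answer: 1 8
2 6
3 4
5 8
6 7
3 7
3 8

Derivation:
Initial degrees: {1:1, 2:1, 3:3, 4:1, 5:1, 6:2, 7:2, 8:3}
Step 1: smallest deg-1 vertex = 1, p_1 = 8. Add edge {1,8}. Now deg[1]=0, deg[8]=2.
Step 2: smallest deg-1 vertex = 2, p_2 = 6. Add edge {2,6}. Now deg[2]=0, deg[6]=1.
Step 3: smallest deg-1 vertex = 4, p_3 = 3. Add edge {3,4}. Now deg[4]=0, deg[3]=2.
Step 4: smallest deg-1 vertex = 5, p_4 = 8. Add edge {5,8}. Now deg[5]=0, deg[8]=1.
Step 5: smallest deg-1 vertex = 6, p_5 = 7. Add edge {6,7}. Now deg[6]=0, deg[7]=1.
Step 6: smallest deg-1 vertex = 7, p_6 = 3. Add edge {3,7}. Now deg[7]=0, deg[3]=1.
Final: two remaining deg-1 vertices are 3, 8. Add edge {3,8}.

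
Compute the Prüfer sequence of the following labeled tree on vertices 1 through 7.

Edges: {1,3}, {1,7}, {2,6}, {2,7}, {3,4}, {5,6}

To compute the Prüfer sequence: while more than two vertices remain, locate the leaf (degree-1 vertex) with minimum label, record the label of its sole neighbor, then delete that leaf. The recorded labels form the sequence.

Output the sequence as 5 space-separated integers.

Step 1: leaves = {4,5}. Remove smallest leaf 4, emit neighbor 3.
Step 2: leaves = {3,5}. Remove smallest leaf 3, emit neighbor 1.
Step 3: leaves = {1,5}. Remove smallest leaf 1, emit neighbor 7.
Step 4: leaves = {5,7}. Remove smallest leaf 5, emit neighbor 6.
Step 5: leaves = {6,7}. Remove smallest leaf 6, emit neighbor 2.
Done: 2 vertices remain (2, 7). Sequence = [3 1 7 6 2]

Answer: 3 1 7 6 2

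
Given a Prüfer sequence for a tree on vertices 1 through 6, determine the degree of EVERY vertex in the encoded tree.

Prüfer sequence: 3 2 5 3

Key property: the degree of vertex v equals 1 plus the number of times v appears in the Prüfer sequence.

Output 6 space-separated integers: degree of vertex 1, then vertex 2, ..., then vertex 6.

Answer: 1 2 3 1 2 1

Derivation:
p_1 = 3: count[3] becomes 1
p_2 = 2: count[2] becomes 1
p_3 = 5: count[5] becomes 1
p_4 = 3: count[3] becomes 2
Degrees (1 + count): deg[1]=1+0=1, deg[2]=1+1=2, deg[3]=1+2=3, deg[4]=1+0=1, deg[5]=1+1=2, deg[6]=1+0=1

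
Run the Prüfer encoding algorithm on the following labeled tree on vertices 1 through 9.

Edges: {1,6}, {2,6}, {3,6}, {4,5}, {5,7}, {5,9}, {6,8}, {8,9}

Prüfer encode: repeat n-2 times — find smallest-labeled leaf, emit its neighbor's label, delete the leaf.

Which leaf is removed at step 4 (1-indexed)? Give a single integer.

Step 1: current leaves = {1,2,3,4,7}. Remove leaf 1 (neighbor: 6).
Step 2: current leaves = {2,3,4,7}. Remove leaf 2 (neighbor: 6).
Step 3: current leaves = {3,4,7}. Remove leaf 3 (neighbor: 6).
Step 4: current leaves = {4,6,7}. Remove leaf 4 (neighbor: 5).

Answer: 4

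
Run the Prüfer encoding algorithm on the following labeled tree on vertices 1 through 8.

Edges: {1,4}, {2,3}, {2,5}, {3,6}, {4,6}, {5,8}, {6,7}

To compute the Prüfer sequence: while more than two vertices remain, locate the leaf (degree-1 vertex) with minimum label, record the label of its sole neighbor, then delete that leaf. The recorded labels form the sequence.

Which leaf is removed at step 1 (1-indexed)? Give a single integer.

Answer: 1

Derivation:
Step 1: current leaves = {1,7,8}. Remove leaf 1 (neighbor: 4).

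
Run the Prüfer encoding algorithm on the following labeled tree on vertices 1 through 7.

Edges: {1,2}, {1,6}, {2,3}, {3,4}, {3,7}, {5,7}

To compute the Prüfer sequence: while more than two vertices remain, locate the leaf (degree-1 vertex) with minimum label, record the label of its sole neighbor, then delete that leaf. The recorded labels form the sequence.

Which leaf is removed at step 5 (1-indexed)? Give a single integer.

Step 1: current leaves = {4,5,6}. Remove leaf 4 (neighbor: 3).
Step 2: current leaves = {5,6}. Remove leaf 5 (neighbor: 7).
Step 3: current leaves = {6,7}. Remove leaf 6 (neighbor: 1).
Step 4: current leaves = {1,7}. Remove leaf 1 (neighbor: 2).
Step 5: current leaves = {2,7}. Remove leaf 2 (neighbor: 3).

Answer: 2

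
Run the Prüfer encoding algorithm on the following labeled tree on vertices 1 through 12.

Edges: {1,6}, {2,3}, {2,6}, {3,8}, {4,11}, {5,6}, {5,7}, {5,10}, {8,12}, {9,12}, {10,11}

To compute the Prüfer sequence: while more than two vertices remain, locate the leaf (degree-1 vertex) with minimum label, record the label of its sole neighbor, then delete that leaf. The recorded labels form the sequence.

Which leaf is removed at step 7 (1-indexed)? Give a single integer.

Answer: 5

Derivation:
Step 1: current leaves = {1,4,7,9}. Remove leaf 1 (neighbor: 6).
Step 2: current leaves = {4,7,9}. Remove leaf 4 (neighbor: 11).
Step 3: current leaves = {7,9,11}. Remove leaf 7 (neighbor: 5).
Step 4: current leaves = {9,11}. Remove leaf 9 (neighbor: 12).
Step 5: current leaves = {11,12}. Remove leaf 11 (neighbor: 10).
Step 6: current leaves = {10,12}. Remove leaf 10 (neighbor: 5).
Step 7: current leaves = {5,12}. Remove leaf 5 (neighbor: 6).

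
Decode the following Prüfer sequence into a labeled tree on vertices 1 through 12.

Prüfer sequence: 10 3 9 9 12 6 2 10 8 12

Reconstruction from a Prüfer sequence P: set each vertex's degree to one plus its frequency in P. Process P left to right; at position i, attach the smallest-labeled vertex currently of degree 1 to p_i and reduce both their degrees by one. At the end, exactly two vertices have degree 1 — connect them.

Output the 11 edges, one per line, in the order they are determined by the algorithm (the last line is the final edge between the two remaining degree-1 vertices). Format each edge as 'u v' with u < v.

Initial degrees: {1:1, 2:2, 3:2, 4:1, 5:1, 6:2, 7:1, 8:2, 9:3, 10:3, 11:1, 12:3}
Step 1: smallest deg-1 vertex = 1, p_1 = 10. Add edge {1,10}. Now deg[1]=0, deg[10]=2.
Step 2: smallest deg-1 vertex = 4, p_2 = 3. Add edge {3,4}. Now deg[4]=0, deg[3]=1.
Step 3: smallest deg-1 vertex = 3, p_3 = 9. Add edge {3,9}. Now deg[3]=0, deg[9]=2.
Step 4: smallest deg-1 vertex = 5, p_4 = 9. Add edge {5,9}. Now deg[5]=0, deg[9]=1.
Step 5: smallest deg-1 vertex = 7, p_5 = 12. Add edge {7,12}. Now deg[7]=0, deg[12]=2.
Step 6: smallest deg-1 vertex = 9, p_6 = 6. Add edge {6,9}. Now deg[9]=0, deg[6]=1.
Step 7: smallest deg-1 vertex = 6, p_7 = 2. Add edge {2,6}. Now deg[6]=0, deg[2]=1.
Step 8: smallest deg-1 vertex = 2, p_8 = 10. Add edge {2,10}. Now deg[2]=0, deg[10]=1.
Step 9: smallest deg-1 vertex = 10, p_9 = 8. Add edge {8,10}. Now deg[10]=0, deg[8]=1.
Step 10: smallest deg-1 vertex = 8, p_10 = 12. Add edge {8,12}. Now deg[8]=0, deg[12]=1.
Final: two remaining deg-1 vertices are 11, 12. Add edge {11,12}.

Answer: 1 10
3 4
3 9
5 9
7 12
6 9
2 6
2 10
8 10
8 12
11 12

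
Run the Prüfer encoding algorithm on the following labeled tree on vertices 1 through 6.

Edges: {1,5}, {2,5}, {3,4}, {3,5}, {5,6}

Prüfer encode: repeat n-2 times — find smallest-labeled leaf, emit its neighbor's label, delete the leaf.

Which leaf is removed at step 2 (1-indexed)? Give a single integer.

Step 1: current leaves = {1,2,4,6}. Remove leaf 1 (neighbor: 5).
Step 2: current leaves = {2,4,6}. Remove leaf 2 (neighbor: 5).

Answer: 2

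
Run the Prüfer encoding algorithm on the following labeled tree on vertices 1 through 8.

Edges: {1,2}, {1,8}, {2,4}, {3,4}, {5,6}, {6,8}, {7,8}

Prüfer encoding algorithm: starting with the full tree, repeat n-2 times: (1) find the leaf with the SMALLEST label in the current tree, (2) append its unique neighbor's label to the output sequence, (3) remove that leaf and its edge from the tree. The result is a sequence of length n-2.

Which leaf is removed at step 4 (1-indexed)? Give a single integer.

Answer: 1

Derivation:
Step 1: current leaves = {3,5,7}. Remove leaf 3 (neighbor: 4).
Step 2: current leaves = {4,5,7}. Remove leaf 4 (neighbor: 2).
Step 3: current leaves = {2,5,7}. Remove leaf 2 (neighbor: 1).
Step 4: current leaves = {1,5,7}. Remove leaf 1 (neighbor: 8).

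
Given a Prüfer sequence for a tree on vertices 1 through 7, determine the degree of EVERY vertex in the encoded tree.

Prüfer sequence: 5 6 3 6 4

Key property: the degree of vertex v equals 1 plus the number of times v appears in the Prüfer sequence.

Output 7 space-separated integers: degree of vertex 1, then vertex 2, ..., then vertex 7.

Answer: 1 1 2 2 2 3 1

Derivation:
p_1 = 5: count[5] becomes 1
p_2 = 6: count[6] becomes 1
p_3 = 3: count[3] becomes 1
p_4 = 6: count[6] becomes 2
p_5 = 4: count[4] becomes 1
Degrees (1 + count): deg[1]=1+0=1, deg[2]=1+0=1, deg[3]=1+1=2, deg[4]=1+1=2, deg[5]=1+1=2, deg[6]=1+2=3, deg[7]=1+0=1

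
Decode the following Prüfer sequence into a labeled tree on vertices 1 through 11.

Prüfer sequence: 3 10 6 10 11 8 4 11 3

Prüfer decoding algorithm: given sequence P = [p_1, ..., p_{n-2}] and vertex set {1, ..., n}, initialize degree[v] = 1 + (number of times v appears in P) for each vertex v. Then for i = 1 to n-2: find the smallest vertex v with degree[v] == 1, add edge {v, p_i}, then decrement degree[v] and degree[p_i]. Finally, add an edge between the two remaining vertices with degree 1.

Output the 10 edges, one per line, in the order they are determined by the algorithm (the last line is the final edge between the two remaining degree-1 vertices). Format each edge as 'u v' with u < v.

Answer: 1 3
2 10
5 6
6 10
7 11
8 9
4 8
4 11
3 10
3 11

Derivation:
Initial degrees: {1:1, 2:1, 3:3, 4:2, 5:1, 6:2, 7:1, 8:2, 9:1, 10:3, 11:3}
Step 1: smallest deg-1 vertex = 1, p_1 = 3. Add edge {1,3}. Now deg[1]=0, deg[3]=2.
Step 2: smallest deg-1 vertex = 2, p_2 = 10. Add edge {2,10}. Now deg[2]=0, deg[10]=2.
Step 3: smallest deg-1 vertex = 5, p_3 = 6. Add edge {5,6}. Now deg[5]=0, deg[6]=1.
Step 4: smallest deg-1 vertex = 6, p_4 = 10. Add edge {6,10}. Now deg[6]=0, deg[10]=1.
Step 5: smallest deg-1 vertex = 7, p_5 = 11. Add edge {7,11}. Now deg[7]=0, deg[11]=2.
Step 6: smallest deg-1 vertex = 9, p_6 = 8. Add edge {8,9}. Now deg[9]=0, deg[8]=1.
Step 7: smallest deg-1 vertex = 8, p_7 = 4. Add edge {4,8}. Now deg[8]=0, deg[4]=1.
Step 8: smallest deg-1 vertex = 4, p_8 = 11. Add edge {4,11}. Now deg[4]=0, deg[11]=1.
Step 9: smallest deg-1 vertex = 10, p_9 = 3. Add edge {3,10}. Now deg[10]=0, deg[3]=1.
Final: two remaining deg-1 vertices are 3, 11. Add edge {3,11}.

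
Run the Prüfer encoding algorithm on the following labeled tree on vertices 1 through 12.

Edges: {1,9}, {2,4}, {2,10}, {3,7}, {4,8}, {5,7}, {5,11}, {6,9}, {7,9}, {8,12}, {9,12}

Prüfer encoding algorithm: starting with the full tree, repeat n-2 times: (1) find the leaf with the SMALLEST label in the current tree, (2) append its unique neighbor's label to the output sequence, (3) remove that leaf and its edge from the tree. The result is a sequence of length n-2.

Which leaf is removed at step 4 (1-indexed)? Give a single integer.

Step 1: current leaves = {1,3,6,10,11}. Remove leaf 1 (neighbor: 9).
Step 2: current leaves = {3,6,10,11}. Remove leaf 3 (neighbor: 7).
Step 3: current leaves = {6,10,11}. Remove leaf 6 (neighbor: 9).
Step 4: current leaves = {10,11}. Remove leaf 10 (neighbor: 2).

Answer: 10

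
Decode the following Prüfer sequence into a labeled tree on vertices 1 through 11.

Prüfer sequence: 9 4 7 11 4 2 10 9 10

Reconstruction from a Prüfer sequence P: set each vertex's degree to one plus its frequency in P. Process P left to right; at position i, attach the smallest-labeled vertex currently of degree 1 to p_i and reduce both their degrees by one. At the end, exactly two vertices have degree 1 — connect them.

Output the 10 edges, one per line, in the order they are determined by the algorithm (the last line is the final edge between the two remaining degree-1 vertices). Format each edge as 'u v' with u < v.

Initial degrees: {1:1, 2:2, 3:1, 4:3, 5:1, 6:1, 7:2, 8:1, 9:3, 10:3, 11:2}
Step 1: smallest deg-1 vertex = 1, p_1 = 9. Add edge {1,9}. Now deg[1]=0, deg[9]=2.
Step 2: smallest deg-1 vertex = 3, p_2 = 4. Add edge {3,4}. Now deg[3]=0, deg[4]=2.
Step 3: smallest deg-1 vertex = 5, p_3 = 7. Add edge {5,7}. Now deg[5]=0, deg[7]=1.
Step 4: smallest deg-1 vertex = 6, p_4 = 11. Add edge {6,11}. Now deg[6]=0, deg[11]=1.
Step 5: smallest deg-1 vertex = 7, p_5 = 4. Add edge {4,7}. Now deg[7]=0, deg[4]=1.
Step 6: smallest deg-1 vertex = 4, p_6 = 2. Add edge {2,4}. Now deg[4]=0, deg[2]=1.
Step 7: smallest deg-1 vertex = 2, p_7 = 10. Add edge {2,10}. Now deg[2]=0, deg[10]=2.
Step 8: smallest deg-1 vertex = 8, p_8 = 9. Add edge {8,9}. Now deg[8]=0, deg[9]=1.
Step 9: smallest deg-1 vertex = 9, p_9 = 10. Add edge {9,10}. Now deg[9]=0, deg[10]=1.
Final: two remaining deg-1 vertices are 10, 11. Add edge {10,11}.

Answer: 1 9
3 4
5 7
6 11
4 7
2 4
2 10
8 9
9 10
10 11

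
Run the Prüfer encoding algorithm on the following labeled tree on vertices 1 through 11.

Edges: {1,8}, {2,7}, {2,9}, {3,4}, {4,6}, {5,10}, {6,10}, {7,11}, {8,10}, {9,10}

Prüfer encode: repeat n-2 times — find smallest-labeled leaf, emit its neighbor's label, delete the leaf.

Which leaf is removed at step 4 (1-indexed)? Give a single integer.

Step 1: current leaves = {1,3,5,11}. Remove leaf 1 (neighbor: 8).
Step 2: current leaves = {3,5,8,11}. Remove leaf 3 (neighbor: 4).
Step 3: current leaves = {4,5,8,11}. Remove leaf 4 (neighbor: 6).
Step 4: current leaves = {5,6,8,11}. Remove leaf 5 (neighbor: 10).

Answer: 5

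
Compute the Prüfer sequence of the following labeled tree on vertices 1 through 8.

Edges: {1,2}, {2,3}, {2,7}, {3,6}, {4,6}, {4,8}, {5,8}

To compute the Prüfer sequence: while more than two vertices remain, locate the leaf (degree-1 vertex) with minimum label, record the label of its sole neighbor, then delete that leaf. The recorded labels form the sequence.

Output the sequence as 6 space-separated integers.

Step 1: leaves = {1,5,7}. Remove smallest leaf 1, emit neighbor 2.
Step 2: leaves = {5,7}. Remove smallest leaf 5, emit neighbor 8.
Step 3: leaves = {7,8}. Remove smallest leaf 7, emit neighbor 2.
Step 4: leaves = {2,8}. Remove smallest leaf 2, emit neighbor 3.
Step 5: leaves = {3,8}. Remove smallest leaf 3, emit neighbor 6.
Step 6: leaves = {6,8}. Remove smallest leaf 6, emit neighbor 4.
Done: 2 vertices remain (4, 8). Sequence = [2 8 2 3 6 4]

Answer: 2 8 2 3 6 4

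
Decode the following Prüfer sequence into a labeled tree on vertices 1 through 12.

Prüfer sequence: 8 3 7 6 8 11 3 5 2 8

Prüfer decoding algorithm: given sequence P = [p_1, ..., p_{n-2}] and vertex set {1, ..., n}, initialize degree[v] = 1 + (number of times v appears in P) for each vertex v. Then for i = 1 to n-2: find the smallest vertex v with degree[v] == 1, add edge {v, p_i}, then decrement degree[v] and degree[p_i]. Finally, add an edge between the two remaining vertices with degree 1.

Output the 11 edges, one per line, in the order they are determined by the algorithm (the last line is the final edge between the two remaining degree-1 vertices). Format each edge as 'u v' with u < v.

Answer: 1 8
3 4
7 9
6 7
6 8
10 11
3 11
3 5
2 5
2 8
8 12

Derivation:
Initial degrees: {1:1, 2:2, 3:3, 4:1, 5:2, 6:2, 7:2, 8:4, 9:1, 10:1, 11:2, 12:1}
Step 1: smallest deg-1 vertex = 1, p_1 = 8. Add edge {1,8}. Now deg[1]=0, deg[8]=3.
Step 2: smallest deg-1 vertex = 4, p_2 = 3. Add edge {3,4}. Now deg[4]=0, deg[3]=2.
Step 3: smallest deg-1 vertex = 9, p_3 = 7. Add edge {7,9}. Now deg[9]=0, deg[7]=1.
Step 4: smallest deg-1 vertex = 7, p_4 = 6. Add edge {6,7}. Now deg[7]=0, deg[6]=1.
Step 5: smallest deg-1 vertex = 6, p_5 = 8. Add edge {6,8}. Now deg[6]=0, deg[8]=2.
Step 6: smallest deg-1 vertex = 10, p_6 = 11. Add edge {10,11}. Now deg[10]=0, deg[11]=1.
Step 7: smallest deg-1 vertex = 11, p_7 = 3. Add edge {3,11}. Now deg[11]=0, deg[3]=1.
Step 8: smallest deg-1 vertex = 3, p_8 = 5. Add edge {3,5}. Now deg[3]=0, deg[5]=1.
Step 9: smallest deg-1 vertex = 5, p_9 = 2. Add edge {2,5}. Now deg[5]=0, deg[2]=1.
Step 10: smallest deg-1 vertex = 2, p_10 = 8. Add edge {2,8}. Now deg[2]=0, deg[8]=1.
Final: two remaining deg-1 vertices are 8, 12. Add edge {8,12}.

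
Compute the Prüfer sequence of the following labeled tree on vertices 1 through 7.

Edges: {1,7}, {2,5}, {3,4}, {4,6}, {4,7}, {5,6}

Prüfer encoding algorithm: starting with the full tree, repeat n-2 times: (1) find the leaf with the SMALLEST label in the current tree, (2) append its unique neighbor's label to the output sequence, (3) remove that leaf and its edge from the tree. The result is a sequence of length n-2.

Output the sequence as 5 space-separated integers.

Step 1: leaves = {1,2,3}. Remove smallest leaf 1, emit neighbor 7.
Step 2: leaves = {2,3,7}. Remove smallest leaf 2, emit neighbor 5.
Step 3: leaves = {3,5,7}. Remove smallest leaf 3, emit neighbor 4.
Step 4: leaves = {5,7}. Remove smallest leaf 5, emit neighbor 6.
Step 5: leaves = {6,7}. Remove smallest leaf 6, emit neighbor 4.
Done: 2 vertices remain (4, 7). Sequence = [7 5 4 6 4]

Answer: 7 5 4 6 4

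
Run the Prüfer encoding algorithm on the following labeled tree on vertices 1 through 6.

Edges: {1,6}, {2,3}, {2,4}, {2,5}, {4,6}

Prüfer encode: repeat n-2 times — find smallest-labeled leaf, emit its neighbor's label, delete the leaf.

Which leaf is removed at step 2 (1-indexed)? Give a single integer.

Step 1: current leaves = {1,3,5}. Remove leaf 1 (neighbor: 6).
Step 2: current leaves = {3,5,6}. Remove leaf 3 (neighbor: 2).

Answer: 3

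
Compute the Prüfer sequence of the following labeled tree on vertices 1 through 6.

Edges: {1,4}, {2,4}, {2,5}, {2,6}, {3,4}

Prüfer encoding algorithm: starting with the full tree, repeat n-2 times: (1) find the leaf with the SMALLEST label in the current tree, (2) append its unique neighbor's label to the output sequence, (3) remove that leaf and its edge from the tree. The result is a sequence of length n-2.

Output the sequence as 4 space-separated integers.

Answer: 4 4 2 2

Derivation:
Step 1: leaves = {1,3,5,6}. Remove smallest leaf 1, emit neighbor 4.
Step 2: leaves = {3,5,6}. Remove smallest leaf 3, emit neighbor 4.
Step 3: leaves = {4,5,6}. Remove smallest leaf 4, emit neighbor 2.
Step 4: leaves = {5,6}. Remove smallest leaf 5, emit neighbor 2.
Done: 2 vertices remain (2, 6). Sequence = [4 4 2 2]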